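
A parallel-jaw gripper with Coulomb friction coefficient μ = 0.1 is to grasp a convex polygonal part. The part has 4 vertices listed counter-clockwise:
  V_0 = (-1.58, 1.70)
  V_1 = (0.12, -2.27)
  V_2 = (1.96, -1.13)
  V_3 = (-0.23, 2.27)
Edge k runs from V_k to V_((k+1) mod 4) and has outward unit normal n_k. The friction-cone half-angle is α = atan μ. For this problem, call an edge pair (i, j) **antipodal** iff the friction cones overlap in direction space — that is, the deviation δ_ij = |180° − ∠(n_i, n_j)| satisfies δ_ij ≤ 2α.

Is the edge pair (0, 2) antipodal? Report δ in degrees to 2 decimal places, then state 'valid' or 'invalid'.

δ = 9.61°, valid

α = atan 0.1 = 5.71°;  2α = 11.42°
edge 0: e_0 = (+1.70, -3.97);  n_0 = (-0.9193, -0.3936)
edge 2: e_2 = (-2.19, +3.40);  n_2 = (+0.8407, +0.5415)
∠(n_0, n_2) = 170.39°
δ = |180° − 170.39°| = 9.61°
9.61° ≤ 2α = 11.42°  →  valid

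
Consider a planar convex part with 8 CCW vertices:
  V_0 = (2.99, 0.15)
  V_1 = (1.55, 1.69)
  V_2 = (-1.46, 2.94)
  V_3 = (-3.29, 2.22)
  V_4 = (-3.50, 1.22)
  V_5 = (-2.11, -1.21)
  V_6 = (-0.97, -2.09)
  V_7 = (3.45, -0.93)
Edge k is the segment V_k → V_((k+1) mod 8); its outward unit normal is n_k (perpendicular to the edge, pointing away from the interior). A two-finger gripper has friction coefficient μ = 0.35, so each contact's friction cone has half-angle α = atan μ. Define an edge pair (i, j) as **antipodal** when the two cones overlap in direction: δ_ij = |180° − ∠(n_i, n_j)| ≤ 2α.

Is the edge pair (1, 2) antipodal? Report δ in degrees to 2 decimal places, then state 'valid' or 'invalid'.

α = atan 0.35 = 19.29°;  2α = 38.58°
edge 1: e_1 = (-3.01, +1.25);  n_1 = (+0.3835, +0.9235)
edge 2: e_2 = (-1.83, -0.72);  n_2 = (-0.3661, +0.9306)
∠(n_1, n_2) = 44.03°
δ = |180° − 44.03°| = 135.97°
135.97° > 2α = 38.58°  →  invalid

δ = 135.97°, invalid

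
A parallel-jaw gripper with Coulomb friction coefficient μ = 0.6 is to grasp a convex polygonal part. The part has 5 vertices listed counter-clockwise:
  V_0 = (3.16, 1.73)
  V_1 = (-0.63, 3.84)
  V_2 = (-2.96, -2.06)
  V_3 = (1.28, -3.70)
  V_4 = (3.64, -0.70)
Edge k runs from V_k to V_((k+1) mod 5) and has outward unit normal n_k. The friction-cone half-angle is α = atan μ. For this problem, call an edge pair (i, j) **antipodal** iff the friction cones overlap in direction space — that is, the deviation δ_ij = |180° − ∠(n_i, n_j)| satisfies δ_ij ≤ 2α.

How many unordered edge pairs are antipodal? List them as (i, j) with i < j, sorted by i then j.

count = 4; pairs: (0,2), (1,3), (1,4), (2,4)

α = atan 0.6 = 30.96°;  2α = 61.93°
n_0 = (+0.4864, +0.8737)
n_1 = (-0.9301, +0.3673)
n_2 = (-0.3607, -0.9327)
n_3 = (+0.7860, -0.6183)
n_4 = (+0.9810, +0.1938)
  (0,1): δ = 82.44°  ·
  (0,2): δ = 7.96°  ✓
  (0,3): δ = 80.91°  ·
  (0,4): δ = 130.28°  ·
  (1,2): δ = 89.60°  ·
  (1,3): δ = 16.64°  ✓
  (1,4): δ = 32.72°  ✓
  (2,3): δ = 107.04°  ·
  (2,4): δ = 57.68°  ✓
  (3,4): δ = 130.64°  ·
antipodal pairs: 4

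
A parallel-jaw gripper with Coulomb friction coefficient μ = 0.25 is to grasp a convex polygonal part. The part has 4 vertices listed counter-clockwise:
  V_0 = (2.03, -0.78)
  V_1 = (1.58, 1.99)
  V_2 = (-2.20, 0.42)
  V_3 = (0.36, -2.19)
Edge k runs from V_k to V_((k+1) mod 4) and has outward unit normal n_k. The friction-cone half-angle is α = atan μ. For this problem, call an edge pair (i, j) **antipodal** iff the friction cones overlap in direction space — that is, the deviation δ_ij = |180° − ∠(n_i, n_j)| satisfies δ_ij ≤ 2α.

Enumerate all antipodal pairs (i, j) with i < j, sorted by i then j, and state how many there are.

count = 1; pairs: (1,3)

α = atan 0.25 = 14.04°;  2α = 28.07°
n_0 = (+0.9871, +0.1604)
n_1 = (-0.3836, +0.9235)
n_2 = (-0.7139, -0.7002)
n_3 = (+0.6451, -0.7641)
  (0,1): δ = 76.67°  ·
  (0,2): δ = 35.22°  ·
  (0,3): δ = 120.95°  ·
  (1,2): δ = 68.11°  ·
  (1,3): δ = 17.62°  ✓
  (2,3): δ = 94.27°  ·
antipodal pairs: 1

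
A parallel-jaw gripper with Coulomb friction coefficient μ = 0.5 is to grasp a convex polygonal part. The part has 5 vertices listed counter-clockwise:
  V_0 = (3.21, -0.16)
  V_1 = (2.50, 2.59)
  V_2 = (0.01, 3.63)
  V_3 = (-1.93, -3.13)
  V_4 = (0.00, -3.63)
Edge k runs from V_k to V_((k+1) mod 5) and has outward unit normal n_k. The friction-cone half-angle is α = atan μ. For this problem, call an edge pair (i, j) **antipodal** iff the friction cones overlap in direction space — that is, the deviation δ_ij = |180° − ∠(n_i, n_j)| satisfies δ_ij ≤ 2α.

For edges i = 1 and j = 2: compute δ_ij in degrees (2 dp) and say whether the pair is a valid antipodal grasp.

α = atan 0.5 = 26.57°;  2α = 53.13°
edge 1: e_1 = (-2.49, +1.04);  n_1 = (+0.3854, +0.9227)
edge 2: e_2 = (-1.94, -6.76);  n_2 = (-0.9612, +0.2758)
∠(n_1, n_2) = 96.66°
δ = |180° − 96.66°| = 83.34°
83.34° > 2α = 53.13°  →  invalid

δ = 83.34°, invalid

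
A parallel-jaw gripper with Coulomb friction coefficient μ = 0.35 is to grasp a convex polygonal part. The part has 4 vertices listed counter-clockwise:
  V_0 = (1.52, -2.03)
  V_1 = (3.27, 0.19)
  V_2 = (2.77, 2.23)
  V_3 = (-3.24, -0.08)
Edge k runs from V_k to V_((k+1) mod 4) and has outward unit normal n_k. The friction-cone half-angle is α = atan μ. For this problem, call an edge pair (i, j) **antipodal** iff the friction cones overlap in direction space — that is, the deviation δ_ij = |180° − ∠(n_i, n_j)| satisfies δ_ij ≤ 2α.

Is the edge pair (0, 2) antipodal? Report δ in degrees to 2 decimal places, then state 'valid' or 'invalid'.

α = atan 0.35 = 19.29°;  2α = 38.58°
edge 0: e_0 = (+1.75, +2.22);  n_0 = (+0.7853, -0.6191)
edge 2: e_2 = (-6.01, -2.31);  n_2 = (-0.3588, +0.9334)
∠(n_0, n_2) = 149.27°
δ = |180° − 149.27°| = 30.73°
30.73° ≤ 2α = 38.58°  →  valid

δ = 30.73°, valid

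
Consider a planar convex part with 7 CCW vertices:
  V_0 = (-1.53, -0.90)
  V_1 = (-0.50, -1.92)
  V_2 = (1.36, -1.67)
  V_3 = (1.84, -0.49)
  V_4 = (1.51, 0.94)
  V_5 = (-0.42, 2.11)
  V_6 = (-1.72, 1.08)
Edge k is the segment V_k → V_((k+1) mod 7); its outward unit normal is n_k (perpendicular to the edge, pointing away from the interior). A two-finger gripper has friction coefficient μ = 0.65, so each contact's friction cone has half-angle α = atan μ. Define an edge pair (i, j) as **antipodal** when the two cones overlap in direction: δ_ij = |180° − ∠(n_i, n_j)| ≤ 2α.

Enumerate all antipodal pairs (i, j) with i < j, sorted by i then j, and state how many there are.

α = atan 0.65 = 33.02°;  2α = 66.05°
n_0 = (-0.7036, -0.7105)
n_1 = (+0.1332, -0.9911)
n_2 = (+0.9263, -0.3768)
n_3 = (+0.9744, +0.2249)
n_4 = (+0.5184, +0.8551)
n_5 = (-0.6210, +0.7838)
n_6 = (-0.9954, -0.0955)
  (0,1): δ = 127.62°  ·
  (0,2): δ = 67.41°  ·
  (0,3): δ = 32.28°  ✓
  (0,4): δ = 13.50°  ✓
  (0,5): δ = 83.11°  ·
  (0,6): δ = 140.20°  ·
  (1,2): δ = 119.79°  ·
  (1,3): δ = 84.66°  ·
  (1,4): δ = 38.88°  ✓
  (1,5): δ = 30.73°  ✓
  (1,6): δ = 87.83°  ·
  (2,3): δ = 144.87°  ·
  (2,4): δ = 99.09°  ·
  (2,5): δ = 29.47°  ✓
  (2,6): δ = 27.62°  ✓
  (3,4): δ = 134.22°  ·
  (3,5): δ = 64.60°  ✓
  (3,6): δ = 7.51°  ✓
  (4,5): δ = 110.38°  ·
  (4,6): δ = 53.29°  ✓
  (5,6): δ = 122.91°  ·
antipodal pairs: 9

count = 9; pairs: (0,3), (0,4), (1,4), (1,5), (2,5), (2,6), (3,5), (3,6), (4,6)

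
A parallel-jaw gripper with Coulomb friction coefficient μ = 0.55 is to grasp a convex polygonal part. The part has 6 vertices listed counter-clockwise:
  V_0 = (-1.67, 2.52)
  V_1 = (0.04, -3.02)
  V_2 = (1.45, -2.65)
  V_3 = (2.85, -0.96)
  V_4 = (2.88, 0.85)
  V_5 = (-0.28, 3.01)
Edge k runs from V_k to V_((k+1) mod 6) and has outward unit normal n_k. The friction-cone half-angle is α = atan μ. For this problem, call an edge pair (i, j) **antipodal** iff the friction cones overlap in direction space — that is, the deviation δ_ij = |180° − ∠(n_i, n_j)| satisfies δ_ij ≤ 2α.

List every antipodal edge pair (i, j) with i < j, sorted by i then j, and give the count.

α = atan 0.55 = 28.81°;  2α = 57.62°
n_0 = (-0.9555, -0.2949)
n_1 = (+0.2538, -0.9673)
n_2 = (+0.7701, -0.6379)
n_3 = (+0.9999, -0.0166)
n_4 = (+0.5643, +0.8256)
n_5 = (-0.3325, +0.9431)
  (0,1): δ = 92.45°  ·
  (0,2): δ = 56.79°  ✓
  (0,3): δ = 18.10°  ✓
  (0,4): δ = 38.49°  ✓
  (0,5): δ = 92.26°  ·
  (1,2): δ = 144.34°  ·
  (1,3): δ = 105.65°  ·
  (1,4): δ = 49.06°  ✓
  (1,5): δ = 4.71°  ✓
  (2,3): δ = 141.31°  ·
  (2,4): δ = 84.72°  ·
  (2,5): δ = 30.94°  ✓
  (3,4): δ = 123.40°  ·
  (3,5): δ = 69.63°  ·
  (4,5): δ = 126.23°  ·
antipodal pairs: 6

count = 6; pairs: (0,2), (0,3), (0,4), (1,4), (1,5), (2,5)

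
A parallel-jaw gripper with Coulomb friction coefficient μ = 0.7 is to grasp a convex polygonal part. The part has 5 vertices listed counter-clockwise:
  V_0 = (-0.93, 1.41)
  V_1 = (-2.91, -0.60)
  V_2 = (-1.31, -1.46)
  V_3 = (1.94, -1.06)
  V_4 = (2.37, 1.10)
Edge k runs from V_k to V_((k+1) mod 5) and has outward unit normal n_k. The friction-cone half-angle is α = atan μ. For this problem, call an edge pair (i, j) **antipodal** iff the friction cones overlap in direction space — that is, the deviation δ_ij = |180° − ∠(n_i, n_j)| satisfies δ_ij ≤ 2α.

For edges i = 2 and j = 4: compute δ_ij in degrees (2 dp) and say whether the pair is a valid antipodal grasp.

δ = 12.38°, valid

α = atan 0.7 = 34.99°;  2α = 69.98°
edge 2: e_2 = (+3.25, +0.40);  n_2 = (+0.1222, -0.9925)
edge 4: e_4 = (-3.30, +0.31);  n_4 = (+0.0935, +0.9956)
∠(n_2, n_4) = 167.62°
δ = |180° − 167.62°| = 12.38°
12.38° ≤ 2α = 69.98°  →  valid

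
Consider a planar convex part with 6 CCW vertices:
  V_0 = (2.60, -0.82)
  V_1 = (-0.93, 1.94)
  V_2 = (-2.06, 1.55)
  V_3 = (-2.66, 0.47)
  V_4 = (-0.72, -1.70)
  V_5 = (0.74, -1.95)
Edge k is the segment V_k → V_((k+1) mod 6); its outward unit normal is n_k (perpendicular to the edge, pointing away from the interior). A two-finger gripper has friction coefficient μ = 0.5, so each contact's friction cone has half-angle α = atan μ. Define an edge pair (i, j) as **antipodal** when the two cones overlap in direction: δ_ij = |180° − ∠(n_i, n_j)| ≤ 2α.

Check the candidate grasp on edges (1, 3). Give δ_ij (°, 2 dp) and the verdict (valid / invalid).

δ = 67.24°, invalid

α = atan 0.5 = 26.57°;  2α = 53.13°
edge 1: e_1 = (-1.13, -0.39);  n_1 = (-0.3262, +0.9453)
edge 3: e_3 = (+1.94, -2.17);  n_3 = (-0.7455, -0.6665)
∠(n_1, n_3) = 112.76°
δ = |180° − 112.76°| = 67.24°
67.24° > 2α = 53.13°  →  invalid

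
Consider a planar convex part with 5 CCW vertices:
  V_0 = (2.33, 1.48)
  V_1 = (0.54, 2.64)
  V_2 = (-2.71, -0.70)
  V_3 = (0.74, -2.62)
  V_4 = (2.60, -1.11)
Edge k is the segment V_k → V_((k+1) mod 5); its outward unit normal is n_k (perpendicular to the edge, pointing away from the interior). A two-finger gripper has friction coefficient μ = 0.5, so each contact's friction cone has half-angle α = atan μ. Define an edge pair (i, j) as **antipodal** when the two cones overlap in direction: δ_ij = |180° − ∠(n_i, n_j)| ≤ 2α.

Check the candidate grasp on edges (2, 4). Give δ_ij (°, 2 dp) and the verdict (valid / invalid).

α = atan 0.5 = 26.57°;  2α = 53.13°
edge 2: e_2 = (+3.45, -1.92);  n_2 = (-0.4863, -0.8738)
edge 4: e_4 = (-0.27, +2.59);  n_4 = (+0.9946, +0.1037)
∠(n_2, n_4) = 125.05°
δ = |180° − 125.05°| = 54.95°
54.95° > 2α = 53.13°  →  invalid

δ = 54.95°, invalid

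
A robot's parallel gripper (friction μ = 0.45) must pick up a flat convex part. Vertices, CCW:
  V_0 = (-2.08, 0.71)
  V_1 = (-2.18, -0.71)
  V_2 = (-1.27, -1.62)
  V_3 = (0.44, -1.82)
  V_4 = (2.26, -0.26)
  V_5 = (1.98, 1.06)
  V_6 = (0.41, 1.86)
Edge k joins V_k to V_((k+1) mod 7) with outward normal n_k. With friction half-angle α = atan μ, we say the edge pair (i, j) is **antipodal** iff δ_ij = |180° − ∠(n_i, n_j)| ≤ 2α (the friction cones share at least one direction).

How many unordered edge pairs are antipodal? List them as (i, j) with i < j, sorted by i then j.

count = 7; pairs: (0,3), (0,4), (1,4), (1,5), (2,5), (2,6), (3,6)

α = atan 0.45 = 24.23°;  2α = 48.46°
n_0 = (-0.9975, +0.0702)
n_1 = (-0.7071, -0.7071)
n_2 = (-0.1162, -0.9932)
n_3 = (+0.6508, -0.7593)
n_4 = (+0.9782, +0.2075)
n_5 = (+0.4540, +0.8910)
n_6 = (-0.4193, +0.9079)
  (0,1): δ = 130.97°  ·
  (0,2): δ = 92.64°  ·
  (0,3): δ = 45.37°  ✓
  (0,4): δ = 16.00°  ✓
  (0,5): δ = 67.03°  ·
  (0,6): δ = 118.82°  ·
  (1,2): δ = 141.67°  ·
  (1,3): δ = 94.40°  ·
  (1,4): δ = 33.02°  ✓
  (1,5): δ = 18.00°  ✓
  (1,6): δ = 69.79°  ·
  (2,3): δ = 132.73°  ·
  (2,4): δ = 71.35°  ·
  (2,5): δ = 20.33°  ✓
  (2,6): δ = 31.46°  ✓
  (3,4): δ = 118.63°  ·
  (3,5): δ = 67.60°  ·
  (3,6): δ = 15.81°  ✓
  (4,5): δ = 128.98°  ·
  (4,6): δ = 77.19°  ·
  (5,6): δ = 128.21°  ·
antipodal pairs: 7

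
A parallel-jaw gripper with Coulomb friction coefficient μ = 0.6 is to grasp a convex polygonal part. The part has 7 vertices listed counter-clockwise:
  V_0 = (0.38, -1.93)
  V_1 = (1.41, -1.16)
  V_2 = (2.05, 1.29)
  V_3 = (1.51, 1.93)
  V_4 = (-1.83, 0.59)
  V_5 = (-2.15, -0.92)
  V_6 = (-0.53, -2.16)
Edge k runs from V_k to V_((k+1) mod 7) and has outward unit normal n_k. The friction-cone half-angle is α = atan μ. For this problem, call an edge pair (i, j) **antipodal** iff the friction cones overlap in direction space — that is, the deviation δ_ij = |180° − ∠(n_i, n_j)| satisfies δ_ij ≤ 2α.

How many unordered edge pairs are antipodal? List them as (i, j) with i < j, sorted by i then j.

α = atan 0.6 = 30.96°;  2α = 61.93°
n_0 = (+0.5988, -0.8009)
n_1 = (+0.9675, -0.2527)
n_2 = (+0.7643, +0.6449)
n_3 = (-0.3723, +0.9281)
n_4 = (-0.9783, +0.2073)
n_5 = (-0.6078, -0.7941)
n_6 = (+0.2450, -0.9695)
  (0,1): δ = 141.42°  ·
  (0,2): δ = 86.62°  ·
  (0,3): δ = 14.92°  ✓
  (0,4): δ = 41.25°  ✓
  (0,5): δ = 105.79°  ·
  (0,6): δ = 157.40°  ·
  (1,2): δ = 125.20°  ·
  (1,3): δ = 53.50°  ✓
  (1,4): δ = 2.67°  ✓
  (1,5): δ = 67.21°  ·
  (1,6): δ = 118.82°  ·
  (2,3): δ = 108.30°  ·
  (2,4): δ = 52.12°  ✓
  (2,5): δ = 12.41°  ✓
  (2,6): δ = 64.03°  ·
  (3,4): δ = 123.83°  ·
  (3,5): δ = 59.29°  ✓
  (3,6): δ = 7.68°  ✓
  (4,5): δ = 115.47°  ·
  (4,6): δ = 63.85°  ·
  (5,6): δ = 128.38°  ·
antipodal pairs: 8

count = 8; pairs: (0,3), (0,4), (1,3), (1,4), (2,4), (2,5), (3,5), (3,6)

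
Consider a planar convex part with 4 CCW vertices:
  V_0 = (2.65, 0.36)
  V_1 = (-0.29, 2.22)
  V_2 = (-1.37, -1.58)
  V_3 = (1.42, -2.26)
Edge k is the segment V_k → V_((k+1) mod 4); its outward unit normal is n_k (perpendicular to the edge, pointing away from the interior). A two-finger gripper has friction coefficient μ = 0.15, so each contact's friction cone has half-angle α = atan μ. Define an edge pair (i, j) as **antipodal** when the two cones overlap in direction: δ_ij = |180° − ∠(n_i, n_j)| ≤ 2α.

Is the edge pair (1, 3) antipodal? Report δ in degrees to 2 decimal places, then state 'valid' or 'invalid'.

α = atan 0.15 = 8.53°;  2α = 17.06°
edge 1: e_1 = (-1.08, -3.80);  n_1 = (-0.9619, +0.2734)
edge 3: e_3 = (+1.23, +2.62);  n_3 = (+0.9052, -0.4250)
∠(n_1, n_3) = 170.72°
δ = |180° − 170.72°| = 9.28°
9.28° ≤ 2α = 17.06°  →  valid

δ = 9.28°, valid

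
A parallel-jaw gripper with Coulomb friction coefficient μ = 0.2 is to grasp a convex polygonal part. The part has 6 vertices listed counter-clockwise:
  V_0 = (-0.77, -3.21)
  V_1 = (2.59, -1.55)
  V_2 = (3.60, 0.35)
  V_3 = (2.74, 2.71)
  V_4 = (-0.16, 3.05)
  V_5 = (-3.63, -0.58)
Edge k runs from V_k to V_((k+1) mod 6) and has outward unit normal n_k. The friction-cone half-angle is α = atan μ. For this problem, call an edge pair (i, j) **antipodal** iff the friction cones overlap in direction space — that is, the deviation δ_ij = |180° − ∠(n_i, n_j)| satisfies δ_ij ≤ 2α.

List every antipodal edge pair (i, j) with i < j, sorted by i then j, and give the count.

α = atan 0.2 = 11.31°;  2α = 22.62°
n_0 = (+0.4429, -0.8966)
n_1 = (+0.8830, -0.4694)
n_2 = (+0.9396, +0.3424)
n_3 = (+0.1164, +0.9932)
n_4 = (-0.7229, +0.6910)
n_5 = (-0.6769, -0.7361)
  (0,1): δ = 144.29°  ·
  (0,2): δ = 96.27°  ·
  (0,3): δ = 32.98°  ·
  (0,4): δ = 20.00°  ✓
  (0,5): δ = 111.11°  ·
  (1,2): δ = 131.98°  ·
  (1,3): δ = 68.69°  ·
  (1,4): δ = 15.71°  ✓
  (1,5): δ = 75.39°  ·
  (2,3): δ = 116.71°  ·
  (2,4): δ = 63.73°  ·
  (2,5): δ = 27.38°  ·
  (3,4): δ = 127.02°  ·
  (3,5): δ = 35.91°  ·
  (4,5): δ = 88.89°  ·
antipodal pairs: 2

count = 2; pairs: (0,4), (1,4)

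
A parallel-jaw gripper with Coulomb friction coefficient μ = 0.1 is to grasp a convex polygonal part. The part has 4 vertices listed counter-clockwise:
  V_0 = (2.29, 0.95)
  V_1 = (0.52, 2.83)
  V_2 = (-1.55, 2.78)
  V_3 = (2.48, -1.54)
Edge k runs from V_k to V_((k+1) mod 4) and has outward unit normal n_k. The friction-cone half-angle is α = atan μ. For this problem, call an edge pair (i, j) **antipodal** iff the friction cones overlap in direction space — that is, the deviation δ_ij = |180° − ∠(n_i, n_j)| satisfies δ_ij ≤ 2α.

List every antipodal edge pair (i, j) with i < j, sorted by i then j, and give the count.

α = atan 0.1 = 5.71°;  2α = 11.42°
n_0 = (+0.7281, +0.6855)
n_1 = (-0.0241, +0.9997)
n_2 = (-0.7312, -0.6821)
n_3 = (+0.9971, +0.0761)
  (0,1): δ = 131.89°  ·
  (0,2): δ = 0.26°  ✓
  (0,3): δ = 141.09°  ·
  (1,2): δ = 48.37°  ·
  (1,3): δ = 92.98°  ·
  (2,3): δ = 38.65°  ·
antipodal pairs: 1

count = 1; pairs: (0,2)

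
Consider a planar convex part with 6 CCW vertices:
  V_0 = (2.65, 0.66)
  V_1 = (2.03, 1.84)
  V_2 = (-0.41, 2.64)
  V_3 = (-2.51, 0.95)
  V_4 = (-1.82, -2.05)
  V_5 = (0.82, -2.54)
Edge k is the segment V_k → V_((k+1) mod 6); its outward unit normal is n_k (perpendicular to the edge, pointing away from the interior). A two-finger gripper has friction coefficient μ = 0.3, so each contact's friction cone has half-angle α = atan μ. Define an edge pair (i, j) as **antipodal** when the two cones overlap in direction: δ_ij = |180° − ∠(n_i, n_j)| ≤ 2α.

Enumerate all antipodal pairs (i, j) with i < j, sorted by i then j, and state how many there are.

α = atan 0.3 = 16.70°;  2α = 33.40°
n_0 = (+0.8852, +0.4651)
n_1 = (+0.3116, +0.9502)
n_2 = (-0.6270, +0.7791)
n_3 = (-0.9746, -0.2241)
n_4 = (-0.1825, -0.9832)
n_5 = (+0.8681, -0.4964)
  (0,1): δ = 135.87°  ·
  (0,2): δ = 78.89°  ·
  (0,3): δ = 14.77°  ✓
  (0,4): δ = 51.77°  ·
  (0,5): δ = 122.52°  ·
  (1,2): δ = 123.02°  ·
  (1,3): δ = 58.89°  ·
  (1,4): δ = 7.64°  ✓
  (1,5): δ = 78.39°  ·
  (2,3): δ = 115.87°  ·
  (2,4): δ = 49.34°  ·
  (2,5): δ = 21.41°  ✓
  (3,4): δ = 113.47°  ·
  (3,5): δ = 42.72°  ·
  (4,5): δ = 109.25°  ·
antipodal pairs: 3

count = 3; pairs: (0,3), (1,4), (2,5)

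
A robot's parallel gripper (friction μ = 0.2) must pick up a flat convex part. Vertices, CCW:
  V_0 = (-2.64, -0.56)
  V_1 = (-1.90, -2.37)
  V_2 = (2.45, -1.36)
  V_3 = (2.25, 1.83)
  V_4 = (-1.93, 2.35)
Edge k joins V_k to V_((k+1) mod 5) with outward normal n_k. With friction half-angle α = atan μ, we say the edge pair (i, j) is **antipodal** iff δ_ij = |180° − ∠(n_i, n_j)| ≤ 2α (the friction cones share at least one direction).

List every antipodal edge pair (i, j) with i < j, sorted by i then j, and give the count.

count = 3; pairs: (0,2), (1,3), (2,4)

α = atan 0.2 = 11.31°;  2α = 22.62°
n_0 = (-0.9256, -0.3784)
n_1 = (+0.2262, -0.9741)
n_2 = (+0.9980, +0.0626)
n_3 = (+0.1235, +0.9924)
n_4 = (-0.9715, +0.2370)
  (0,1): δ = 99.17°  ·
  (0,2): δ = 18.65°  ✓
  (0,3): δ = 60.67°  ·
  (0,4): δ = 144.05°  ·
  (1,2): δ = 99.48°  ·
  (1,3): δ = 20.16°  ✓
  (1,4): δ = 63.22°  ·
  (2,3): δ = 100.68°  ·
  (2,4): δ = 17.30°  ✓
  (3,4): δ = 96.62°  ·
antipodal pairs: 3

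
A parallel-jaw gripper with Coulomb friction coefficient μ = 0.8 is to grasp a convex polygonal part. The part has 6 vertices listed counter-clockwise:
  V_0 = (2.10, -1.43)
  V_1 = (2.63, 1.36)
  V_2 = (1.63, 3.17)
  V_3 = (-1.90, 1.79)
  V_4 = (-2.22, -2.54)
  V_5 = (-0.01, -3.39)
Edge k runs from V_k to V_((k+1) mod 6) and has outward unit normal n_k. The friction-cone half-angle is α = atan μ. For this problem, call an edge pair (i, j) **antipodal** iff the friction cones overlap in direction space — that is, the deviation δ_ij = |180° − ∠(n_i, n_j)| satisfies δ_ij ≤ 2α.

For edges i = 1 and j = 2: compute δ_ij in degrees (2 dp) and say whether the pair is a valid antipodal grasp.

δ = 97.57°, invalid

α = atan 0.8 = 38.66°;  2α = 77.32°
edge 1: e_1 = (-1.00, +1.81);  n_1 = (+0.8753, +0.4836)
edge 2: e_2 = (-3.53, -1.38);  n_2 = (-0.3641, +0.9314)
∠(n_1, n_2) = 82.43°
δ = |180° − 82.43°| = 97.57°
97.57° > 2α = 77.32°  →  invalid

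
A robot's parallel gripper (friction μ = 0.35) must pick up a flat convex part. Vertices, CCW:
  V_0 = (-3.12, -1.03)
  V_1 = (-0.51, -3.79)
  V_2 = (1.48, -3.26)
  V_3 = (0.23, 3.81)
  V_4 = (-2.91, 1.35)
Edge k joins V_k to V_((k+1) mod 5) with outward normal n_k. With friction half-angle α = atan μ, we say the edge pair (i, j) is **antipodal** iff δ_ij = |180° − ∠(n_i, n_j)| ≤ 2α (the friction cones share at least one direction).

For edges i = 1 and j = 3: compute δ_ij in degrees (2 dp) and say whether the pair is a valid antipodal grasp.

δ = 23.16°, valid

α = atan 0.35 = 19.29°;  2α = 38.58°
edge 1: e_1 = (+1.99, +0.53);  n_1 = (+0.2574, -0.9663)
edge 3: e_3 = (-3.14, -2.46);  n_3 = (-0.6167, +0.7872)
∠(n_1, n_3) = 156.84°
δ = |180° − 156.84°| = 23.16°
23.16° ≤ 2α = 38.58°  →  valid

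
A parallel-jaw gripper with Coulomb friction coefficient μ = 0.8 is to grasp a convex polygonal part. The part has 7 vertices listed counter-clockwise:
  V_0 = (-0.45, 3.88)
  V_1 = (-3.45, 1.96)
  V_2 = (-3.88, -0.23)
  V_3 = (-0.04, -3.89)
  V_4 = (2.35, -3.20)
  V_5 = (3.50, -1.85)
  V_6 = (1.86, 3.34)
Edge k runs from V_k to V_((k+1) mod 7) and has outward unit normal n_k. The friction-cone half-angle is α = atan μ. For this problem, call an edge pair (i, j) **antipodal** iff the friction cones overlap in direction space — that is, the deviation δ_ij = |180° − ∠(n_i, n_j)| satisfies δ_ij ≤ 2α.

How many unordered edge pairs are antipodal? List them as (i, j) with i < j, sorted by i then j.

count = 11; pairs: (0,2), (0,3), (0,4), (0,5), (1,3), (1,4), (1,5), (2,5), (2,6), (3,6), (4,6)

α = atan 0.8 = 38.66°;  2α = 77.32°
n_0 = (-0.5391, +0.8423)
n_1 = (-0.9813, +0.1927)
n_2 = (-0.6899, -0.7239)
n_3 = (+0.2774, -0.9608)
n_4 = (+0.7612, -0.6485)
n_5 = (+0.9535, +0.3013)
n_6 = (+0.2276, +0.9737)
  (0,1): δ = 133.73°  ·
  (0,2): δ = 76.24°  ✓
  (0,3): δ = 16.52°  ✓
  (0,4): δ = 16.95°  ✓
  (0,5): δ = 74.92°  ✓
  (0,6): δ = 134.22°  ·
  (1,2): δ = 122.52°  ·
  (1,3): δ = 62.79°  ✓
  (1,4): δ = 29.32°  ✓
  (1,5): δ = 28.64°  ✓
  (1,6): δ = 87.95°  ·
  (2,3): δ = 120.27°  ·
  (2,4): δ = 86.80°  ·
  (2,5): δ = 28.84°  ✓
  (2,6): δ = 30.47°  ✓
  (3,4): δ = 146.53°  ·
  (3,5): δ = 88.57°  ·
  (3,6): δ = 29.26°  ✓
  (4,5): δ = 122.04°  ·
  (4,6): δ = 62.73°  ✓
  (5,6): δ = 120.69°  ·
antipodal pairs: 11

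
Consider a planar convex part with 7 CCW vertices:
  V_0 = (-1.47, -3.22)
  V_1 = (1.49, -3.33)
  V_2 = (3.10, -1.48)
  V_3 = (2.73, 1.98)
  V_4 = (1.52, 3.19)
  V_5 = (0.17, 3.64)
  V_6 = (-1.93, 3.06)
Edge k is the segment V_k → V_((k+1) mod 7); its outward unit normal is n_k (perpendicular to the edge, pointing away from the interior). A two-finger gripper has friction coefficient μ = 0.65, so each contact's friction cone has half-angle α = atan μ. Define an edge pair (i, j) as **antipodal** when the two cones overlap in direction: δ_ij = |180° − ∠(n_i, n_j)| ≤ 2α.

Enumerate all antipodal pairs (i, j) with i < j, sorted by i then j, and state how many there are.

count = 7; pairs: (0,3), (0,4), (0,5), (1,5), (1,6), (2,6), (3,6)

α = atan 0.65 = 33.02°;  2α = 66.05°
n_0 = (-0.0371, -0.9993)
n_1 = (+0.7543, -0.6565)
n_2 = (+0.9943, +0.1063)
n_3 = (+0.7071, +0.7071)
n_4 = (+0.3162, +0.9487)
n_5 = (-0.2662, +0.9639)
n_6 = (-0.9973, -0.0731)
  (0,1): δ = 128.90°  ·
  (0,2): δ = 81.77°  ·
  (0,3): δ = 42.87°  ✓
  (0,4): δ = 16.31°  ✓
  (0,5): δ = 17.57°  ✓
  (0,6): δ = 96.32°  ·
  (1,2): δ = 132.86°  ·
  (1,3): δ = 93.97°  ·
  (1,4): δ = 67.40°  ·
  (1,5): δ = 33.53°  ✓
  (1,6): δ = 45.22°  ✓
  (2,3): δ = 141.10°  ·
  (2,4): δ = 114.54°  ·
  (2,5): δ = 80.66°  ·
  (2,6): δ = 1.91°  ✓
  (3,4): δ = 153.43°  ·
  (3,5): δ = 119.56°  ·
  (3,6): δ = 40.81°  ✓
  (4,5): δ = 146.13°  ·
  (4,6): δ = 67.38°  ·
  (5,6): δ = 101.25°  ·
antipodal pairs: 7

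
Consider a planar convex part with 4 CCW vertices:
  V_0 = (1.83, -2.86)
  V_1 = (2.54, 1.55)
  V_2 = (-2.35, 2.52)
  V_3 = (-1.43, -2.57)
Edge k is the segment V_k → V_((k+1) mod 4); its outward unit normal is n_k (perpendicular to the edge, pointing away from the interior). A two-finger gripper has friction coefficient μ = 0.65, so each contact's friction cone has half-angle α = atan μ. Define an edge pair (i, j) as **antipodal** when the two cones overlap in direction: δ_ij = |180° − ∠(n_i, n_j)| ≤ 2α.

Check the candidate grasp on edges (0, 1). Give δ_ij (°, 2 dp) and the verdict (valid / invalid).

α = atan 0.65 = 33.02°;  2α = 66.05°
edge 0: e_0 = (+0.71, +4.41);  n_0 = (+0.9873, -0.1590)
edge 1: e_1 = (-4.89, +0.97);  n_1 = (+0.1946, +0.9809)
∠(n_0, n_1) = 87.93°
δ = |180° − 87.93°| = 92.07°
92.07° > 2α = 66.05°  →  invalid

δ = 92.07°, invalid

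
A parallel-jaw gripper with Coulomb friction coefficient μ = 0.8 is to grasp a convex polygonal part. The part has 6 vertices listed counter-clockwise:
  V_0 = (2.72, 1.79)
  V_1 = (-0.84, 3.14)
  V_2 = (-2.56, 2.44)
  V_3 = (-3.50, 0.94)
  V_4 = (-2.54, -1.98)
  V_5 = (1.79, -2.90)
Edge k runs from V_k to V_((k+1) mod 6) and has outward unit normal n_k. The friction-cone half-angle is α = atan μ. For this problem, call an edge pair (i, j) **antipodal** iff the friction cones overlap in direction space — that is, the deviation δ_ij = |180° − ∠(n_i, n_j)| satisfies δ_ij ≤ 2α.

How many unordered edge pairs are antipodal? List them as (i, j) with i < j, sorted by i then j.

count = 7; pairs: (0,3), (0,4), (1,4), (1,5), (2,4), (2,5), (3,5)

α = atan 0.8 = 38.66°;  2α = 77.32°
n_0 = (+0.3546, +0.9350)
n_1 = (-0.3770, +0.9262)
n_2 = (-0.8474, +0.5310)
n_3 = (-0.9500, -0.3123)
n_4 = (-0.2078, -0.9782)
n_5 = (+0.9809, -0.1945)
  (0,1): δ = 137.09°  ·
  (0,2): δ = 101.31°  ·
  (0,3): δ = 51.03°  ✓
  (0,4): δ = 8.77°  ✓
  (0,5): δ = 99.55°  ·
  (1,2): δ = 144.22°  ·
  (1,3): δ = 93.95°  ·
  (1,4): δ = 34.14°  ✓
  (1,5): δ = 56.64°  ✓
  (2,3): δ = 129.73°  ·
  (2,4): δ = 69.92°  ✓
  (2,5): δ = 20.86°  ✓
  (3,4): δ = 120.19°  ·
  (3,5): δ = 29.42°  ✓
  (4,5): δ = 89.22°  ·
antipodal pairs: 7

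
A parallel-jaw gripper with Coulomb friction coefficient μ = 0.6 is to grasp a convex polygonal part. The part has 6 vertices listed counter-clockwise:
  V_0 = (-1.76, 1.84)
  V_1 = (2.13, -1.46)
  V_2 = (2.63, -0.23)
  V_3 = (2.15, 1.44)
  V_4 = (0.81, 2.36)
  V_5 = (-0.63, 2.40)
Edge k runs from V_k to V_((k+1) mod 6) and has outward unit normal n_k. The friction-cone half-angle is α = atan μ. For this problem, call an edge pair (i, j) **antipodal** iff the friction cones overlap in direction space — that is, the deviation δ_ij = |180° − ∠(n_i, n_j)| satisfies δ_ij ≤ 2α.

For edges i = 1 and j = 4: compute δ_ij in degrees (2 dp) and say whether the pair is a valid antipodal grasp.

δ = 69.47°, invalid

α = atan 0.6 = 30.96°;  2α = 61.93°
edge 1: e_1 = (+0.50, +1.23);  n_1 = (+0.9264, -0.3766)
edge 4: e_4 = (-1.44, +0.04);  n_4 = (+0.0278, +0.9996)
∠(n_1, n_4) = 110.53°
δ = |180° − 110.53°| = 69.47°
69.47° > 2α = 61.93°  →  invalid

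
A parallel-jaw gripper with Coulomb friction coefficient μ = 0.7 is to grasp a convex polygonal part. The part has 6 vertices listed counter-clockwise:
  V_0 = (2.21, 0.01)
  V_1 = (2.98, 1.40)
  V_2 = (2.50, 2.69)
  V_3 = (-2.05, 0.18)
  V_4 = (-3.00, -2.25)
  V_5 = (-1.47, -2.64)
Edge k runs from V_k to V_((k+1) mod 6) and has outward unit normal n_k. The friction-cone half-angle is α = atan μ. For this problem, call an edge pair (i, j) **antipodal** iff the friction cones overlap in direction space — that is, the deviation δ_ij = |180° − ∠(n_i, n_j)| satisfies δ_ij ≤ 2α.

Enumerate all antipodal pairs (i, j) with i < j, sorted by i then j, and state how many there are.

count = 7; pairs: (0,2), (0,3), (1,3), (1,4), (2,4), (2,5), (3,5)

α = atan 0.7 = 34.99°;  2α = 69.98°
n_0 = (+0.8748, -0.4846)
n_1 = (+0.9372, +0.3487)
n_2 = (-0.4830, +0.8756)
n_3 = (-0.9314, +0.3641)
n_4 = (-0.2470, -0.9690)
n_5 = (+0.5844, -0.8115)
  (0,1): δ = 130.61°  ·
  (0,2): δ = 32.13°  ✓
  (0,3): δ = 7.63°  ✓
  (0,4): δ = 104.68°  ·
  (0,5): δ = 154.74°  ·
  (1,2): δ = 81.53°  ·
  (1,3): δ = 41.76°  ✓
  (1,4): δ = 55.29°  ✓
  (1,5): δ = 105.35°  ·
  (2,3): δ = 140.24°  ·
  (2,4): δ = 43.18°  ✓
  (2,5): δ = 6.87°  ✓
  (3,4): δ = 82.95°  ·
  (3,5): δ = 32.89°  ✓
  (4,5): δ = 129.94°  ·
antipodal pairs: 7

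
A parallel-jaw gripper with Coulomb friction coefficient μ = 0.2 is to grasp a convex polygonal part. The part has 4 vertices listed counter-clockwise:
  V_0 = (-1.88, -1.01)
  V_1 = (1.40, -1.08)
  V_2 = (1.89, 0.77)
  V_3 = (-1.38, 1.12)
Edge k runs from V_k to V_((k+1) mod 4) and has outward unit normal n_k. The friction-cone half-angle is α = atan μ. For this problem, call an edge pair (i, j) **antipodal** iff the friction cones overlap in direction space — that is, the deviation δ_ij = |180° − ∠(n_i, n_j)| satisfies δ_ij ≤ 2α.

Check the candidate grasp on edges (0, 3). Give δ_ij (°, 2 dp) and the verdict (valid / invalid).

δ = 78.01°, invalid

α = atan 0.2 = 11.31°;  2α = 22.62°
edge 0: e_0 = (+3.28, -0.07);  n_0 = (-0.0213, -0.9998)
edge 3: e_3 = (-0.50, -2.13);  n_3 = (-0.9735, +0.2285)
∠(n_0, n_3) = 101.99°
δ = |180° − 101.99°| = 78.01°
78.01° > 2α = 22.62°  →  invalid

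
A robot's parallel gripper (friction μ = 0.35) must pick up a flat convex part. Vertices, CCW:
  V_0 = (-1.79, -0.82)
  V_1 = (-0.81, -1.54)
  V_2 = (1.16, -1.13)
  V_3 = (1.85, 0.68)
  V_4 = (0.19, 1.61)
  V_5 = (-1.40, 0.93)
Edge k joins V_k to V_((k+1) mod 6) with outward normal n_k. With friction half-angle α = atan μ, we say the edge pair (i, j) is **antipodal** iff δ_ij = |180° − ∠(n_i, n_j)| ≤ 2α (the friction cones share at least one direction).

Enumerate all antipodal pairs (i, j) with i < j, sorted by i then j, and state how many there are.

α = atan 0.35 = 19.29°;  2α = 38.58°
n_0 = (-0.5921, -0.8059)
n_1 = (+0.2038, -0.9790)
n_2 = (+0.9344, -0.3562)
n_3 = (+0.4888, +0.8724)
n_4 = (-0.3932, +0.9194)
n_5 = (-0.9761, +0.2175)
  (0,1): δ = 131.94°  ·
  (0,2): δ = 74.56°  ·
  (0,3): δ = 7.05°  ✓
  (0,4): δ = 59.46°  ·
  (0,5): δ = 113.74°  ·
  (1,2): δ = 122.62°  ·
  (1,3): δ = 41.02°  ·
  (1,4): δ = 11.40°  ✓
  (1,5): δ = 65.68°  ·
  (2,3): δ = 98.39°  ·
  (2,4): δ = 45.98°  ·
  (2,5): δ = 8.30°  ✓
  (3,4): δ = 127.59°  ·
  (3,5): δ = 73.30°  ·
  (4,5): δ = 125.72°  ·
antipodal pairs: 3

count = 3; pairs: (0,3), (1,4), (2,5)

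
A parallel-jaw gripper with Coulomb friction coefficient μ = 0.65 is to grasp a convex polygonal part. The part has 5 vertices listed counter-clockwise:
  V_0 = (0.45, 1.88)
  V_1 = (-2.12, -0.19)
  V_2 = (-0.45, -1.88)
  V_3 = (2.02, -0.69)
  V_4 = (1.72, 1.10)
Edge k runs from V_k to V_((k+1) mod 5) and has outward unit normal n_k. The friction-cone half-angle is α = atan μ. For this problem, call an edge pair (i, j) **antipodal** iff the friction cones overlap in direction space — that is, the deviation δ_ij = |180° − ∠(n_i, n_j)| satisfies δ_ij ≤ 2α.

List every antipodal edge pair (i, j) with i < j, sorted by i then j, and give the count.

count = 5; pairs: (0,2), (0,3), (1,3), (1,4), (2,4)

α = atan 0.65 = 33.02°;  2α = 66.05°
n_0 = (-0.6273, +0.7788)
n_1 = (-0.7113, -0.7029)
n_2 = (+0.4340, -0.9009)
n_3 = (+0.9862, +0.1653)
n_4 = (+0.5233, +0.8521)
  (0,1): δ = 84.19°  ·
  (0,2): δ = 13.13°  ✓
  (0,3): δ = 60.66°  ✓
  (0,4): δ = 109.59°  ·
  (1,2): δ = 108.94°  ·
  (1,3): δ = 35.14°  ✓
  (1,4): δ = 13.78°  ✓
  (2,3): δ = 106.21°  ·
  (2,4): δ = 57.28°  ✓
  (3,4): δ = 131.07°  ·
antipodal pairs: 5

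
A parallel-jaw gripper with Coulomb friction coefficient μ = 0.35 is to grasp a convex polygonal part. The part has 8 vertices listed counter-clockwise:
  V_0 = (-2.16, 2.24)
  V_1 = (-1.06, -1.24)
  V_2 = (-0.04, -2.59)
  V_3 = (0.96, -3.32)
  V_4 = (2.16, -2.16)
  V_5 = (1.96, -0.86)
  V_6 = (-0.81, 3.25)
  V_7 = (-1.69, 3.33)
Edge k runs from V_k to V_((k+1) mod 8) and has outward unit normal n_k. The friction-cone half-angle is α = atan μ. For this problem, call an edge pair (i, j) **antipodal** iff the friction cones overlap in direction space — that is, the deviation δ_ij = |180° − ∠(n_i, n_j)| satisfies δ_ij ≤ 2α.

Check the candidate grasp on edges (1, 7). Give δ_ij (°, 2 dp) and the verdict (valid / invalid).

δ = 119.60°, invalid

α = atan 0.35 = 19.29°;  2α = 38.58°
edge 1: e_1 = (+1.02, -1.35);  n_1 = (-0.7979, -0.6028)
edge 7: e_7 = (-0.47, -1.09);  n_7 = (-0.9183, +0.3960)
∠(n_1, n_7) = 60.40°
δ = |180° − 60.40°| = 119.60°
119.60° > 2α = 38.58°  →  invalid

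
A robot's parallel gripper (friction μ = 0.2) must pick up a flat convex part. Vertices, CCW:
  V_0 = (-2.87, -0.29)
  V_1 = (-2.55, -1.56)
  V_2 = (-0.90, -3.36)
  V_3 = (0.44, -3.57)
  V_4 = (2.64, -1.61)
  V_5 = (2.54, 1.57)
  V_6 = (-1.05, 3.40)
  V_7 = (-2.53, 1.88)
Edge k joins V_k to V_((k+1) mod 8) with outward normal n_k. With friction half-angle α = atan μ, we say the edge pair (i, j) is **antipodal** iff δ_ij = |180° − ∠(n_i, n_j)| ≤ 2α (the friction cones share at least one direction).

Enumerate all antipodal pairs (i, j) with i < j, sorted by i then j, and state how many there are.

α = atan 0.2 = 11.31°;  2α = 22.62°
n_0 = (-0.9697, -0.2443)
n_1 = (-0.7372, -0.6757)
n_2 = (-0.1548, -0.9879)
n_3 = (+0.6652, -0.7467)
n_4 = (+0.9995, +0.0314)
n_5 = (+0.4541, +0.8909)
n_6 = (-0.7165, +0.6976)
n_7 = (-0.9879, +0.1548)
  (0,1): δ = 151.63°  ·
  (0,2): δ = 113.05°  ·
  (0,3): δ = 62.44°  ·
  (0,4): δ = 12.34°  ✓
  (0,5): δ = 48.85°  ·
  (0,6): δ = 121.62°  ·
  (0,7): δ = 156.95°  ·
  (1,2): δ = 141.42°  ·
  (1,3): δ = 90.81°  ·
  (1,4): δ = 40.71°  ·
  (1,5): δ = 20.48°  ✓
  (1,6): δ = 93.25°  ·
  (1,7): δ = 128.58°  ·
  (2,3): δ = 129.40°  ·
  (2,4): δ = 79.29°  ·
  (2,5): δ = 18.10°  ✓
  (2,6): δ = 54.67°  ·
  (2,7): δ = 90.00°  ·
  (3,4): δ = 129.90°  ·
  (3,5): δ = 68.71°  ·
  (3,6): δ = 4.07°  ✓
  (3,7): δ = 39.40°  ·
  (4,5): δ = 118.81°  ·
  (4,6): δ = 46.04°  ·
  (4,7): δ = 10.71°  ✓
  (5,6): δ = 107.23°  ·
  (5,7): δ = 71.89°  ·
  (6,7): δ = 144.67°  ·
antipodal pairs: 5

count = 5; pairs: (0,4), (1,5), (2,5), (3,6), (4,7)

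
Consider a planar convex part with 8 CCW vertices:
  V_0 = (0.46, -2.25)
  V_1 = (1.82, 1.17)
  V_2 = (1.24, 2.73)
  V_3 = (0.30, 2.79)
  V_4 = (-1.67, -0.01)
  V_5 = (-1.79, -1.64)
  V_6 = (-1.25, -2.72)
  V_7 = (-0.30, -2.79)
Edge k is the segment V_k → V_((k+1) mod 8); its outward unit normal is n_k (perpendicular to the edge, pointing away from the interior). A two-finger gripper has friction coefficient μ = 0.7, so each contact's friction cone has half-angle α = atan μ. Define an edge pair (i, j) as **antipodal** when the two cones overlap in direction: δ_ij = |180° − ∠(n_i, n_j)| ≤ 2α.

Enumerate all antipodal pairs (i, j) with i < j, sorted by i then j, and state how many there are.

count = 13; pairs: (0,3), (0,4), (0,5), (1,3), (1,4), (1,5), (1,6), (2,5), (2,6), (2,7), (3,6), (3,7), (4,7)

α = atan 0.7 = 34.99°;  2α = 69.98°
n_0 = (+0.9292, -0.3695)
n_1 = (+0.9373, +0.3485)
n_2 = (+0.0637, +0.9980)
n_3 = (-0.8179, +0.5754)
n_4 = (-0.9973, +0.0734)
n_5 = (-0.8944, -0.4472)
n_6 = (-0.0735, -0.9973)
n_7 = (+0.5792, -0.8152)
  (0,1): δ = 137.92°  ·
  (0,2): δ = 71.97°  ·
  (0,3): δ = 13.44°  ✓
  (0,4): δ = 17.48°  ✓
  (0,5): δ = 48.25°  ✓
  (0,6): δ = 107.47°  ·
  (0,7): δ = 147.08°  ·
  (1,2): δ = 114.05°  ·
  (1,3): δ = 55.52°  ✓
  (1,4): δ = 24.61°  ✓
  (1,5): δ = 6.17°  ✓
  (1,6): δ = 65.39°  ✓
  (1,7): δ = 105.00°  ·
  (2,3): δ = 121.48°  ·
  (2,4): δ = 90.56°  ·
  (2,5): δ = 59.78°  ✓
  (2,6): δ = 0.56°  ✓
  (2,7): δ = 39.05°  ✓
  (3,4): δ = 149.08°  ·
  (3,5): δ = 118.31°  ·
  (3,6): δ = 59.09°  ✓
  (3,7): δ = 19.48°  ✓
  (4,5): δ = 149.22°  ·
  (4,6): δ = 90.00°  ·
  (4,7): δ = 50.39°  ✓
  (5,6): δ = 120.78°  ·
  (5,7): δ = 81.17°  ·
  (6,7): δ = 140.39°  ·
antipodal pairs: 13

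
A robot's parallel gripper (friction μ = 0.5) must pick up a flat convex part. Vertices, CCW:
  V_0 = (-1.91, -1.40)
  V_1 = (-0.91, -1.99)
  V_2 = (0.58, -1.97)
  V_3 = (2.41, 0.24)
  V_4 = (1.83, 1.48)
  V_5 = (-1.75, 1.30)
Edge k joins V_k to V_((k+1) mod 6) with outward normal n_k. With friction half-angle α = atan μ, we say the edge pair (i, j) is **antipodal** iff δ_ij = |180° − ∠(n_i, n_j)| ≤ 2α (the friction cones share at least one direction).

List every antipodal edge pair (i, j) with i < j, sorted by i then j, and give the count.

count = 6; pairs: (0,3), (0,4), (1,4), (2,4), (2,5), (3,5)

α = atan 0.5 = 26.57°;  2α = 53.13°
n_0 = (-0.5081, -0.8613)
n_1 = (+0.0134, -0.9999)
n_2 = (+0.7702, -0.6378)
n_3 = (+0.9058, +0.4237)
n_4 = (-0.0502, +0.9987)
n_5 = (-0.9982, +0.0592)
  (0,1): δ = 148.69°  ·
  (0,2): δ = 99.09°  ·
  (0,3): δ = 34.39°  ✓
  (0,4): δ = 33.42°  ✓
  (0,5): δ = 117.15°  ·
  (1,2): δ = 130.40°  ·
  (1,3): δ = 65.70°  ·
  (1,4): δ = 2.11°  ✓
  (1,5): δ = 85.84°  ·
  (2,3): δ = 115.31°  ·
  (2,4): δ = 47.50°  ✓
  (2,5): δ = 36.24°  ✓
  (3,4): δ = 112.19°  ·
  (3,5): δ = 28.46°  ✓
  (4,5): δ = 96.27°  ·
antipodal pairs: 6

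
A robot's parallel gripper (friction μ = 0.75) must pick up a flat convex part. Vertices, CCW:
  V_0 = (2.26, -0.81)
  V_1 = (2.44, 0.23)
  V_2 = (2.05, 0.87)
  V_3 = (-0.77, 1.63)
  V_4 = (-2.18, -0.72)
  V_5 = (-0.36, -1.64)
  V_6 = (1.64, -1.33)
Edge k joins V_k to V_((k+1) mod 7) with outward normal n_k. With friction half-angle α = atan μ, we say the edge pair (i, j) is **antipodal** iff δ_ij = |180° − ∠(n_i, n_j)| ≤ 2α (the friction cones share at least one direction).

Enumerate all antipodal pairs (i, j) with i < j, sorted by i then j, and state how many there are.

count = 10; pairs: (0,3), (0,4), (1,3), (1,4), (1,5), (2,4), (2,5), (2,6), (3,5), (3,6)

α = atan 0.75 = 36.87°;  2α = 73.74°
n_0 = (+0.9854, -0.1705)
n_1 = (+0.8539, +0.5204)
n_2 = (+0.2602, +0.9655)
n_3 = (-0.8575, +0.5145)
n_4 = (-0.4511, -0.8925)
n_5 = (+0.1532, -0.9882)
n_6 = (+0.6426, -0.7662)
  (0,1): δ = 138.82°  ·
  (0,2): δ = 95.26°  ·
  (0,3): δ = 21.14°  ✓
  (0,4): δ = 73.00°  ✓
  (0,5): δ = 108.63°  ·
  (0,6): δ = 139.81°  ·
  (1,2): δ = 136.44°  ·
  (1,3): δ = 62.32°  ✓
  (1,4): δ = 31.83°  ✓
  (1,5): δ = 67.45°  ✓
  (1,6): δ = 98.63°  ·
  (2,3): δ = 105.88°  ·
  (2,4): δ = 11.73°  ✓
  (2,5): δ = 23.89°  ✓
  (2,6): δ = 55.07°  ✓
  (3,4): δ = 85.85°  ·
  (3,5): δ = 50.23°  ✓
  (3,6): δ = 19.05°  ✓
  (4,5): δ = 144.37°  ·
  (4,6): δ = 113.20°  ·
  (5,6): δ = 148.82°  ·
antipodal pairs: 10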